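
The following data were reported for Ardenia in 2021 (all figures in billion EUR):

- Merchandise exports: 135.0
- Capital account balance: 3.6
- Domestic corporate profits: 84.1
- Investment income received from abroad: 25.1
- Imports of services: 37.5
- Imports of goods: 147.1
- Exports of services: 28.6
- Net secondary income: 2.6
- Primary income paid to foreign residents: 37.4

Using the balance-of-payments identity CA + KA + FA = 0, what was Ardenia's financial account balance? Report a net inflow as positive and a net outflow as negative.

Goods balance = 135.0 - 147.1 = -12.1
Services balance = 28.6 - 37.5 = -8.9
Trade balance (goods + services) = -12.1 + (-8.9) = -21.0
Net primary income = 25.1 - 37.4 = -12.3
Net secondary income = 2.6
Current account = -21.0 + (-12.3) + 2.6 = -30.7
Financial account = -(-30.7 + 3.6) = 27.1

27.1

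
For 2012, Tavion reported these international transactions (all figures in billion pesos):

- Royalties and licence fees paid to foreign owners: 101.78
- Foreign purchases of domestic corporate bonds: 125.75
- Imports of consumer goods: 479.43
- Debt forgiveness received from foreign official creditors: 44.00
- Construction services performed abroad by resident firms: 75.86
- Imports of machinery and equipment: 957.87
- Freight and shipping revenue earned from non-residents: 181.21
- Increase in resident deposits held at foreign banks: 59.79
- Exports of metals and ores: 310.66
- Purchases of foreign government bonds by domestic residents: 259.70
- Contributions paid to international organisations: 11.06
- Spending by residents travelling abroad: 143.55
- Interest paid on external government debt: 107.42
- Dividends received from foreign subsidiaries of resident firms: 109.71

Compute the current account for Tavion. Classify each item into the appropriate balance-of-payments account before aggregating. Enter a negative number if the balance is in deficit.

-1123.67

Goods: -479.43 + 310.66 - 957.87 = -1126.64
Services: -143.55 + 75.86 + 181.21 - 101.78 = 11.74
Primary income: -107.42 + 109.71 = 2.29
Secondary income: -11.06
Current account = (-1126.64) + 11.74 + 2.29 + (-11.06) = -1123.67
(Excluded from the current account — financial account: foreign purchases of domestic corporate bonds 125.75, increase in resident deposits held at foreign banks 59.79, purchases of foreign government bonds by domestic residents 259.70; capital account: debt forgiveness received from foreign official creditors 44.00.)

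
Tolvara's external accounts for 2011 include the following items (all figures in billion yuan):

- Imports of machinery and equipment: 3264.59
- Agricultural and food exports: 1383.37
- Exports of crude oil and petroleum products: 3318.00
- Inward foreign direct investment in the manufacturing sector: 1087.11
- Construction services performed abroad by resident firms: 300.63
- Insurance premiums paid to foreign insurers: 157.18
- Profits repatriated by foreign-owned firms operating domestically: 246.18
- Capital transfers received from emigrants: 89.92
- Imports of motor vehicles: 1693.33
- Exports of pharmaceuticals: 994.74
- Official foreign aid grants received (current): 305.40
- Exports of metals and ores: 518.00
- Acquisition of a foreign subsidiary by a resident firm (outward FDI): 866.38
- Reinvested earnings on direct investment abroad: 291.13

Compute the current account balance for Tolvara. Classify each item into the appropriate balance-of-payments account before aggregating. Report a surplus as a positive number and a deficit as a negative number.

Goods: -1693.33 - 3264.59 + 518.00 + 1383.37 + 994.74 + 3318.00 = 1256.19
Services: 300.63 - 157.18 = 143.45
Primary income: -246.18 + 291.13 = 44.95
Secondary income: 305.40
Current account = 1256.19 + 143.45 + 44.95 + 305.40 = 1749.99
(Excluded from the current account — financial account: inward foreign direct investment in the manufacturing sector 1087.11, acquisition of a foreign subsidiary by a resident firm (outward FDI) 866.38; capital account: capital transfers received from emigrants 89.92.)

1749.99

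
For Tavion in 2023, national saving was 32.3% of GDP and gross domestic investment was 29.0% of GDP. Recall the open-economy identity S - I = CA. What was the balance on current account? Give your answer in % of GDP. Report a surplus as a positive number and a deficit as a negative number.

3.3

CA = S - I = 32.3 - 29.0 = 3.3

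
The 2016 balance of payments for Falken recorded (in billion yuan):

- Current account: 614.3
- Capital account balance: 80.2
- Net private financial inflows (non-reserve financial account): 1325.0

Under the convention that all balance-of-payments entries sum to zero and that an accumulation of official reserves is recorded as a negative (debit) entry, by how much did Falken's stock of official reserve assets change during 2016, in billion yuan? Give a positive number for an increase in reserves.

Official reserve transactions balance = -(614.3 + 80.2 + 1325.0) = -2019.5
An accumulation of reserves is recorded as a debit (negative entry), so the change in the stock of reserves is the negative of that balance.
Change in official reserves = -(-2019.5) = 2019.5

2019.5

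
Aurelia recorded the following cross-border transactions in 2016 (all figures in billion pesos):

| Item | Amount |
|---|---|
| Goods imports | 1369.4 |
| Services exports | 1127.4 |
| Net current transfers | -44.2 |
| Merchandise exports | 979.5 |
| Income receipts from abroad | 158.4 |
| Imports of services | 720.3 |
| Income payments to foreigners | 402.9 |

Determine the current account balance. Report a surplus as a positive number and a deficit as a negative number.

-271.5

Goods balance = 979.5 - 1369.4 = -389.9
Services balance = 1127.4 - 720.3 = 407.1
Trade balance (goods + services) = -389.9 + 407.1 = 17.2
Net primary income = 158.4 - 402.9 = -244.5
Net secondary income = -44.2
Current account = 17.2 + (-244.5) + (-44.2) = -271.5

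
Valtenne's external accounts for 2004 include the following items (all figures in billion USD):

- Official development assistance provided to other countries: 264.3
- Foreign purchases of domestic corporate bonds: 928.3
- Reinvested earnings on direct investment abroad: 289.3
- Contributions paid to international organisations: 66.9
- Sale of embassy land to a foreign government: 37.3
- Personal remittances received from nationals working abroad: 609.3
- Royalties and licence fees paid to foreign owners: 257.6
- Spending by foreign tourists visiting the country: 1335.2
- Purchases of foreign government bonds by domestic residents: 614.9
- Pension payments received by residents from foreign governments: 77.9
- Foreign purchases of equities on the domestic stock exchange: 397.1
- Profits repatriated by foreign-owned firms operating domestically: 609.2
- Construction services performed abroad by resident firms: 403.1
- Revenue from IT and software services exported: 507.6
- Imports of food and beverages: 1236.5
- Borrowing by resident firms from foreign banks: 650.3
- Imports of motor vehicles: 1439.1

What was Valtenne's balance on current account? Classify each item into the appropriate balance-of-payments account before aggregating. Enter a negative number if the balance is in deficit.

Goods: -1236.5 - 1439.1 = -2675.6
Services: 403.1 + 1335.2 - 257.6 + 507.6 = 1988.3
Primary income: 289.3 - 609.2 = -319.9
Secondary income: -66.9 - 264.3 + 77.9 + 609.3 = 356.0
Current account = (-2675.6) + 1988.3 + (-319.9) + 356.0 = -651.2
(Excluded from the current account — financial account: foreign purchases of domestic corporate bonds 928.3, purchases of foreign government bonds by domestic residents 614.9, foreign purchases of equities on the domestic stock exchange 397.1, borrowing by resident firms from foreign banks 650.3; capital account: sale of embassy land to a foreign government 37.3.)

-651.2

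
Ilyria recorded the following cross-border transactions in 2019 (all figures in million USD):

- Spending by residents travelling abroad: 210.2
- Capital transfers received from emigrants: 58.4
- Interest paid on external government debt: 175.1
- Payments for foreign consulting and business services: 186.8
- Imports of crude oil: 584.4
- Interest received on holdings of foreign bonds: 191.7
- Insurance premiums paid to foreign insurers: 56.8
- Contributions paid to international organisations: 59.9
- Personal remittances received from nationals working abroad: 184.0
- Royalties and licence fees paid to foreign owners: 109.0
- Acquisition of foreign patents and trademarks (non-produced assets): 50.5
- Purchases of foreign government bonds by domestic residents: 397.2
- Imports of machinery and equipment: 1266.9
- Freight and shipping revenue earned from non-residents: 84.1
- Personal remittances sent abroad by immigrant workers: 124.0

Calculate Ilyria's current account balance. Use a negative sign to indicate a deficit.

-2313.3

Goods: -584.4 - 1266.9 = -1851.3
Services: -56.8 - 210.2 - 186.8 - 109.0 + 84.1 = -478.7
Primary income: -175.1 + 191.7 = 16.6
Secondary income: -124.0 + 184.0 - 59.9 = 0.1
Current account = (-1851.3) + (-478.7) + 16.6 + 0.1 = -2313.3
(Excluded from the current account — capital account: capital transfers received from emigrants 58.4, acquisition of foreign patents and trademarks (non-produced assets) 50.5; financial account: purchases of foreign government bonds by domestic residents 397.2.)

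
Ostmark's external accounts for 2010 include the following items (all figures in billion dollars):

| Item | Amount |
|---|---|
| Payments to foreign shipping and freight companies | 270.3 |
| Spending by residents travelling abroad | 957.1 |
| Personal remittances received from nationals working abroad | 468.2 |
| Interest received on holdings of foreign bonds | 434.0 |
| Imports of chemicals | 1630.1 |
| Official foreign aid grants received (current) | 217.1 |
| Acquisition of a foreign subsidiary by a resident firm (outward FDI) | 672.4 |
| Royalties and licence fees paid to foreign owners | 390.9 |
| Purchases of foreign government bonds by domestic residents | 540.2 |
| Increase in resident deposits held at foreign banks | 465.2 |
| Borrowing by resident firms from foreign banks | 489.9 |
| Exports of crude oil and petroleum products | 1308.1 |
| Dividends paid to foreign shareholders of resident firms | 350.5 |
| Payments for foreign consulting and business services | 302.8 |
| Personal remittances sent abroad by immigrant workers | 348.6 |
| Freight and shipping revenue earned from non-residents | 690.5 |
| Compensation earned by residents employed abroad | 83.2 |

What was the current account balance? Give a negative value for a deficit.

-1049.2

Goods: -1630.1 + 1308.1 = -322.0
Services: -270.3 - 302.8 - 390.9 + 690.5 - 957.1 = -1230.6
Primary income: 83.2 + 434.0 - 350.5 = 166.7
Secondary income: 468.2 + 217.1 - 348.6 = 336.7
Current account = (-322.0) + (-1230.6) + 166.7 + 336.7 = -1049.2
(Excluded from the current account — financial account: acquisition of a foreign subsidiary by a resident firm (outward FDI) 672.4, purchases of foreign government bonds by domestic residents 540.2, increase in resident deposits held at foreign banks 465.2, borrowing by resident firms from foreign banks 489.9.)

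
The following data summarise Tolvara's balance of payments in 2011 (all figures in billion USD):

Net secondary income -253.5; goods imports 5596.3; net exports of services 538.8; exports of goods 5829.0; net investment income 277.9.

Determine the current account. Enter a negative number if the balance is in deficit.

Goods balance = 5829.0 - 5596.3 = 232.7
Services balance = 538.8
Trade balance (goods + services) = 232.7 + 538.8 = 771.5
Net primary income = 277.9
Net secondary income = -253.5
Current account = 771.5 + 277.9 + (-253.5) = 795.9

795.9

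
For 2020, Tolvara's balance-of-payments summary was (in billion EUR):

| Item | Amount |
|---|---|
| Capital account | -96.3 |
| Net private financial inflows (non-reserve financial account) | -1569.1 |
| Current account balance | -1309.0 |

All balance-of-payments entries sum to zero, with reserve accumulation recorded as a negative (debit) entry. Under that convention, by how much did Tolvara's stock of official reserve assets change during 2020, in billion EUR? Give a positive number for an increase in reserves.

Official reserve transactions balance = -((-1309.0) + (-96.3) + (-1569.1)) = 2974.4
An accumulation of reserves is recorded as a debit (negative entry), so the change in the stock of reserves is the negative of that balance.
Change in official reserves = -(2974.4) = -2974.4

-2974.4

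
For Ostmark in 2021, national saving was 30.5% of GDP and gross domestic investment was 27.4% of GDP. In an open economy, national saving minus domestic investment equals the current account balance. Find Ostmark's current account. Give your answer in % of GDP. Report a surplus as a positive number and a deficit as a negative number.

3.1

S - I = CA (net lending to the rest of the world).
CA = S - I = 30.5 - 27.4 = 3.1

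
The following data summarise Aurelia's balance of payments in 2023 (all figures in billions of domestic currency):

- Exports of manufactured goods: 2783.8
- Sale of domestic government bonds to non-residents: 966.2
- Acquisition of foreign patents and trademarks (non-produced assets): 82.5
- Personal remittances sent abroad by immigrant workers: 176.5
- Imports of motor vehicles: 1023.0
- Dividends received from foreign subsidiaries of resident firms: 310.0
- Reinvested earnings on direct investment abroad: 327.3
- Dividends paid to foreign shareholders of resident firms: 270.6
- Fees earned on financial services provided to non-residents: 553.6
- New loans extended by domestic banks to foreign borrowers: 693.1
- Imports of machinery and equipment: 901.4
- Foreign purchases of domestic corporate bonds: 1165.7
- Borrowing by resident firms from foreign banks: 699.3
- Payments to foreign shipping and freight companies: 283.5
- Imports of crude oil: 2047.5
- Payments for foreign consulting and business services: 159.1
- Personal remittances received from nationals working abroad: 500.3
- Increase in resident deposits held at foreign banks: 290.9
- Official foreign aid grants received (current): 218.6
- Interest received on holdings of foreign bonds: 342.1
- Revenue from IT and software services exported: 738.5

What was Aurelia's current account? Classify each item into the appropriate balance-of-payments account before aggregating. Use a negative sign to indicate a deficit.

Goods: 2783.8 - 1023.0 - 2047.5 - 901.4 = -1188.1
Services: -159.1 + 738.5 - 283.5 + 553.6 = 849.5
Primary income: 310.0 + 342.1 - 270.6 + 327.3 = 708.8
Secondary income: 218.6 - 176.5 + 500.3 = 542.4
Current account = (-1188.1) + 849.5 + 708.8 + 542.4 = 912.6
(Excluded from the current account — financial account: sale of domestic government bonds to non-residents 966.2, new loans extended by domestic banks to foreign borrowers 693.1, foreign purchases of domestic corporate bonds 1165.7, borrowing by resident firms from foreign banks 699.3, increase in resident deposits held at foreign banks 290.9; capital account: acquisition of foreign patents and trademarks (non-produced assets) 82.5.)

912.6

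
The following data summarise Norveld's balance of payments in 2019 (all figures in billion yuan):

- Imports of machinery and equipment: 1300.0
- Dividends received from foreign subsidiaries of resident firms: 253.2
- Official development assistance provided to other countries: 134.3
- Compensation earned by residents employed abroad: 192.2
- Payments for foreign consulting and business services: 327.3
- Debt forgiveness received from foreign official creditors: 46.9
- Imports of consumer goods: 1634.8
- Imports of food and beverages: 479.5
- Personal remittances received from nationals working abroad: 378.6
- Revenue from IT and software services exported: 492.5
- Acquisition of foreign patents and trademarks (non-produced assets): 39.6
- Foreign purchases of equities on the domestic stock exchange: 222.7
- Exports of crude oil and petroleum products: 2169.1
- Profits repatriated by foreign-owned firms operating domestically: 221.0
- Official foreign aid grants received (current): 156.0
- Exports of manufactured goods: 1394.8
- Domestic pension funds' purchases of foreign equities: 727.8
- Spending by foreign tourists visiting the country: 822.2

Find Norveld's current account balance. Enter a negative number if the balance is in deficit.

Goods: 1394.8 + 2169.1 - 1300.0 - 479.5 - 1634.8 = 149.6
Services: 822.2 + 492.5 - 327.3 = 987.4
Primary income: 192.2 + 253.2 - 221.0 = 224.4
Secondary income: -134.3 + 378.6 + 156.0 = 400.3
Current account = 149.6 + 987.4 + 224.4 + 400.3 = 1761.7
(Excluded from the current account — capital account: debt forgiveness received from foreign official creditors 46.9, acquisition of foreign patents and trademarks (non-produced assets) 39.6; financial account: foreign purchases of equities on the domestic stock exchange 222.7, domestic pension funds' purchases of foreign equities 727.8.)

1761.7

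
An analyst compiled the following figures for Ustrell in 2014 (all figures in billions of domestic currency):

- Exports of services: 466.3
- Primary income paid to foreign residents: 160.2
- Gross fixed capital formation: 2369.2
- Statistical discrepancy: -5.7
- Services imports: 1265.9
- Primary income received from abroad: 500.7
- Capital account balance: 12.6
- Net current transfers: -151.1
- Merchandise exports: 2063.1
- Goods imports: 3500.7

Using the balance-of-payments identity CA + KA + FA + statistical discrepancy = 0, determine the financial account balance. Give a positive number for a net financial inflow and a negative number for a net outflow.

Goods balance = 2063.1 - 3500.7 = -1437.6
Services balance = 466.3 - 1265.9 = -799.6
Trade balance (goods + services) = -1437.6 + (-799.6) = -2237.2
Net primary income = 500.7 - 160.2 = 340.5
Net secondary income = -151.1
Current account = -2237.2 + 340.5 + (-151.1) = -2047.8
Financial account = -(-2047.8 + 12.6 + (-5.7)) = 2040.9

2040.9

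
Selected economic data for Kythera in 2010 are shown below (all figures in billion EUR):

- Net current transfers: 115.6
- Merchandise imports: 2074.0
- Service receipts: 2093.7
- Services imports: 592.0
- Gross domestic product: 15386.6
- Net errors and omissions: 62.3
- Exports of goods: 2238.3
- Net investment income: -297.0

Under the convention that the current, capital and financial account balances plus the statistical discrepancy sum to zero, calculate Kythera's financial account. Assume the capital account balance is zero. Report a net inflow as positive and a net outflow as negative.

-1546.9

Goods balance = 2238.3 - 2074.0 = 164.3
Services balance = 2093.7 - 592.0 = 1501.7
Trade balance (goods + services) = 164.3 + 1501.7 = 1666.0
Net primary income = -297.0
Net secondary income = 115.6
Current account = 1666.0 + (-297.0) + 115.6 = 1484.6
Financial account = -(1484.6 + 62.3) = -1546.9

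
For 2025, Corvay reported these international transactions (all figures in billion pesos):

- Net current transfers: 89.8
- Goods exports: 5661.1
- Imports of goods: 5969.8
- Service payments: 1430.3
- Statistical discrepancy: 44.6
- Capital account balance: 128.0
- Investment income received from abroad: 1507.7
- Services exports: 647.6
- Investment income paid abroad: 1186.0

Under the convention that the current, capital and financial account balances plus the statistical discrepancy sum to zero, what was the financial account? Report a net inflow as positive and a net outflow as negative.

Goods balance = 5661.1 - 5969.8 = -308.7
Services balance = 647.6 - 1430.3 = -782.7
Trade balance (goods + services) = -308.7 + (-782.7) = -1091.4
Net primary income = 1507.7 - 1186.0 = 321.7
Net secondary income = 89.8
Current account = -1091.4 + 321.7 + 89.8 = -679.9
Financial account = -(-679.9 + 128.0 + 44.6) = 507.3

507.3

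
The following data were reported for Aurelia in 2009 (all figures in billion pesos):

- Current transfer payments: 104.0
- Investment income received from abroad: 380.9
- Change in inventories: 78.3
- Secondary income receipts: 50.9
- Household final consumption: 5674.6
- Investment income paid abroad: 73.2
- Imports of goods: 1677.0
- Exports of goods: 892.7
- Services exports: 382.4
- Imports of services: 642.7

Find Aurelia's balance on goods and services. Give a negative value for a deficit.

-1044.6

Goods balance = 892.7 - 1677.0 = -784.3
Services balance = 382.4 - 642.7 = -260.3
Trade balance (goods + services) = -784.3 + (-260.3) = -1044.6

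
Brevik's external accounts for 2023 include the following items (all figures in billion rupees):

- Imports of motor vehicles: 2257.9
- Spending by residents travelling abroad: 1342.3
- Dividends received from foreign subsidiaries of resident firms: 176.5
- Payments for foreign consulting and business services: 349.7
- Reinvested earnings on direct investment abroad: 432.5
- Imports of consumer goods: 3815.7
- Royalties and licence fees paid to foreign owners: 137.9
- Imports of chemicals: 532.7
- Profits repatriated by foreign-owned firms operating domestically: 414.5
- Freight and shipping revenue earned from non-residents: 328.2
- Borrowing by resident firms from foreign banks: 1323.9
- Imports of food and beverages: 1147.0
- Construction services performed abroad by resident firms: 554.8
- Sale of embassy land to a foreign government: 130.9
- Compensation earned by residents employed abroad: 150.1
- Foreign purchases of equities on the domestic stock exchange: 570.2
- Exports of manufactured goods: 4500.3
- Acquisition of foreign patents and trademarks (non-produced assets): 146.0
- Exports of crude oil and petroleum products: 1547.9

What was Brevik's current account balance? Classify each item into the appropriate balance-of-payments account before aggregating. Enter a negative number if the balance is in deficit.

Goods: -532.7 - 2257.9 + 4500.3 + 1547.9 - 1147.0 - 3815.7 = -1705.1
Services: -137.9 - 349.7 - 1342.3 + 328.2 + 554.8 = -946.9
Primary income: -414.5 + 432.5 + 176.5 + 150.1 = 344.6
Current account = (-1705.1) + (-946.9) + 344.6 = -2307.4
(Excluded from the current account — financial account: borrowing by resident firms from foreign banks 1323.9, foreign purchases of equities on the domestic stock exchange 570.2; capital account: sale of embassy land to a foreign government 130.9, acquisition of foreign patents and trademarks (non-produced assets) 146.0.)

-2307.4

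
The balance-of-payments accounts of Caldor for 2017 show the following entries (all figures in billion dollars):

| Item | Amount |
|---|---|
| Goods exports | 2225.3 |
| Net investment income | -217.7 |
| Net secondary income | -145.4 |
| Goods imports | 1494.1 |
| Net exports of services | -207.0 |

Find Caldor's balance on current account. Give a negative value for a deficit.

Goods balance = 2225.3 - 1494.1 = 731.2
Services balance = -207.0
Trade balance (goods + services) = 731.2 + (-207.0) = 524.2
Net primary income = -217.7
Net secondary income = -145.4
Current account = 524.2 + (-217.7) + (-145.4) = 161.1

161.1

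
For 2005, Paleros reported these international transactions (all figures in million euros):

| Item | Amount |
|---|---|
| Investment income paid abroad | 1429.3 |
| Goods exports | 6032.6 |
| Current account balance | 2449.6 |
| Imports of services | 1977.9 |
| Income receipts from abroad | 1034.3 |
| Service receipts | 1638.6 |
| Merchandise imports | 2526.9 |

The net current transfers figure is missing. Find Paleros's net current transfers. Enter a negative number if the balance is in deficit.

-321.8

Current account = goods balance + services balance + net primary income + net secondary income
Sum of the known components = 2771.4
Net current transfers = CA - (known components) = 2449.6 - 2771.4 = -321.8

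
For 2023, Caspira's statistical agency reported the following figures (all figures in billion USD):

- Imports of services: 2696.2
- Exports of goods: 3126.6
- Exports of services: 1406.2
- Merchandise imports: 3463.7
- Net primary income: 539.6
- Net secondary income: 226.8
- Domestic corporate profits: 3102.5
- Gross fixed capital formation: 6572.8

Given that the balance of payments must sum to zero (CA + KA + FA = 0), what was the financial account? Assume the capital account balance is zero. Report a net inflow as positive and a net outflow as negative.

Goods balance = 3126.6 - 3463.7 = -337.1
Services balance = 1406.2 - 2696.2 = -1290.0
Trade balance (goods + services) = -337.1 + (-1290.0) = -1627.1
Net primary income = 539.6
Net secondary income = 226.8
Current account = -1627.1 + 539.6 + 226.8 = -860.7
Financial account = -(-860.7) = 860.7

860.7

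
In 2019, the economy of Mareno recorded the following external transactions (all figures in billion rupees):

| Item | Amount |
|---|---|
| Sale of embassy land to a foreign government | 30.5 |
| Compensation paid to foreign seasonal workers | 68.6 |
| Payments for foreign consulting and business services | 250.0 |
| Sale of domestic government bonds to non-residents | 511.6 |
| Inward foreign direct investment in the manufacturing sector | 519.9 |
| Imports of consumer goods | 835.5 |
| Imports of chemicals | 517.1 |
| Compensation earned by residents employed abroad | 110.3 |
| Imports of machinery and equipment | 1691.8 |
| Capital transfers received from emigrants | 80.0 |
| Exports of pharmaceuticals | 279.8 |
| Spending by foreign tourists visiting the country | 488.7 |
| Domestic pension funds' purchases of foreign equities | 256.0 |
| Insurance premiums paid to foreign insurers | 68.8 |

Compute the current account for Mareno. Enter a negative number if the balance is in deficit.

Goods: 279.8 - 517.1 - 1691.8 - 835.5 = -2764.6
Services: -68.8 - 250.0 + 488.7 = 169.9
Primary income: -68.6 + 110.3 = 41.7
Current account = (-2764.6) + 169.9 + 41.7 = -2553.0
(Excluded from the current account — capital account: sale of embassy land to a foreign government 30.5, capital transfers received from emigrants 80.0; financial account: sale of domestic government bonds to non-residents 511.6, inward foreign direct investment in the manufacturing sector 519.9, domestic pension funds' purchases of foreign equities 256.0.)

-2553.0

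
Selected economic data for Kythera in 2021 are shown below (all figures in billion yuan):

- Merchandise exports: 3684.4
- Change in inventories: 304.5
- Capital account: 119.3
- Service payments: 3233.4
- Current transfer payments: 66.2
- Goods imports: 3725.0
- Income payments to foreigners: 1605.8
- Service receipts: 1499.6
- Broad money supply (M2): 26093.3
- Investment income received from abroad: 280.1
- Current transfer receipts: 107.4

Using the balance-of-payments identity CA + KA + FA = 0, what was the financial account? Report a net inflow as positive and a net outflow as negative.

Goods balance = 3684.4 - 3725.0 = -40.6
Services balance = 1499.6 - 3233.4 = -1733.8
Trade balance (goods + services) = -40.6 + (-1733.8) = -1774.4
Net primary income = 280.1 - 1605.8 = -1325.7
Net secondary income = 107.4 - 66.2 = 41.2
Current account = -1774.4 + (-1325.7) + 41.2 = -3058.9
Financial account = -(-3058.9 + 119.3) = 2939.6

2939.6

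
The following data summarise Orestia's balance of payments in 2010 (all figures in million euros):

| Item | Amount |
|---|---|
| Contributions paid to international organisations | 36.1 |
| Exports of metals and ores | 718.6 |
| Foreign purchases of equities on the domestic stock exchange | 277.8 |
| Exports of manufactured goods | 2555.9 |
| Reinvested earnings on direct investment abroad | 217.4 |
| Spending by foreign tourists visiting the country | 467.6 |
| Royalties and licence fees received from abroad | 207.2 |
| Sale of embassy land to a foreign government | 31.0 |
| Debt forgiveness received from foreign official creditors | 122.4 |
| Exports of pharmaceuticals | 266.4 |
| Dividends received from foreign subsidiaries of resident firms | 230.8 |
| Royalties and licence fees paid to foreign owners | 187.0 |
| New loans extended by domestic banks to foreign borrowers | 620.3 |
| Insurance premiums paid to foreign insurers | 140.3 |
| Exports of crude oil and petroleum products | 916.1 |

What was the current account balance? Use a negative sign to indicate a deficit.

5216.6

Goods: 266.4 + 916.1 + 2555.9 + 718.6 = 4457.0
Services: 207.2 - 187.0 - 140.3 + 467.6 = 347.5
Primary income: 217.4 + 230.8 = 448.2
Secondary income: -36.1
Current account = 4457.0 + 347.5 + 448.2 + (-36.1) = 5216.6
(Excluded from the current account — financial account: foreign purchases of equities on the domestic stock exchange 277.8, new loans extended by domestic banks to foreign borrowers 620.3; capital account: sale of embassy land to a foreign government 31.0, debt forgiveness received from foreign official creditors 122.4.)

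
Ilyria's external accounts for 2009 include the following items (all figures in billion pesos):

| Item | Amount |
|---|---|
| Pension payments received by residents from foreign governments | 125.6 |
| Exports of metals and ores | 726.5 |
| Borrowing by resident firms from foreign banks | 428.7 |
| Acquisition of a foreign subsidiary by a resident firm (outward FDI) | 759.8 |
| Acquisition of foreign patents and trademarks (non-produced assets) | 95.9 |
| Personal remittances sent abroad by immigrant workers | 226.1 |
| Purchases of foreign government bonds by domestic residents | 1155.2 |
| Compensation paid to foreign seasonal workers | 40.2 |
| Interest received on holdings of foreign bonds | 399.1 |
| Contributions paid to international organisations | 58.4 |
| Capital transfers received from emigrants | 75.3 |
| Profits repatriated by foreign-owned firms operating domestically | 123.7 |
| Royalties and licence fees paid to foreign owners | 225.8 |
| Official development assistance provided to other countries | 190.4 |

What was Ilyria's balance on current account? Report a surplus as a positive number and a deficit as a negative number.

Goods: 726.5
Services: -225.8
Primary income: -40.2 - 123.7 + 399.1 = 235.2
Secondary income: -226.1 - 190.4 - 58.4 + 125.6 = -349.3
Current account = 726.5 + (-225.8) + 235.2 + (-349.3) = 386.6
(Excluded from the current account — financial account: borrowing by resident firms from foreign banks 428.7, acquisition of a foreign subsidiary by a resident firm (outward FDI) 759.8, purchases of foreign government bonds by domestic residents 1155.2; capital account: acquisition of foreign patents and trademarks (non-produced assets) 95.9, capital transfers received from emigrants 75.3.)

386.6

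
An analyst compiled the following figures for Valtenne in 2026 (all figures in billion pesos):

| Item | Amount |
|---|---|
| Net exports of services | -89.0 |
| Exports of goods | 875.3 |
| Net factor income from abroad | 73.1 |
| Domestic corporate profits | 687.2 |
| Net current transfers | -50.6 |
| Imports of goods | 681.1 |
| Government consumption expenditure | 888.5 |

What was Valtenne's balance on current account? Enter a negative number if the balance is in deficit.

Goods balance = 875.3 - 681.1 = 194.2
Services balance = -89.0
Trade balance (goods + services) = 194.2 + (-89.0) = 105.2
Net primary income = 73.1
Net secondary income = -50.6
Current account = 105.2 + 73.1 + (-50.6) = 127.7

127.7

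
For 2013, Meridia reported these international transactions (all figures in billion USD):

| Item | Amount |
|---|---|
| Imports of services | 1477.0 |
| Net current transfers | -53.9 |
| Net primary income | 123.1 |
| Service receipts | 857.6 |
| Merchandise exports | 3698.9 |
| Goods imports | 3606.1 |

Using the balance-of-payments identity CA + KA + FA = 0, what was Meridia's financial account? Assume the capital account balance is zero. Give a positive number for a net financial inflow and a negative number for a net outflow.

Goods balance = 3698.9 - 3606.1 = 92.8
Services balance = 857.6 - 1477.0 = -619.4
Trade balance (goods + services) = 92.8 + (-619.4) = -526.6
Net primary income = 123.1
Net secondary income = -53.9
Current account = -526.6 + 123.1 + (-53.9) = -457.4
Financial account = -(-457.4) = 457.4

457.4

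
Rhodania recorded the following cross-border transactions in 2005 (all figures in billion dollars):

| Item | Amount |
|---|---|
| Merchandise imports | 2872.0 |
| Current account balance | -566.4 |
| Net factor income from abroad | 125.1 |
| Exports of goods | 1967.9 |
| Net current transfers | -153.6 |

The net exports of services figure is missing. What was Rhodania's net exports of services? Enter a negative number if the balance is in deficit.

366.2

Current account = goods balance + services balance + net primary income + net secondary income
Sum of the known components = -932.6
Net exports of services = CA - (known components) = -566.4 - (-932.6) = 366.2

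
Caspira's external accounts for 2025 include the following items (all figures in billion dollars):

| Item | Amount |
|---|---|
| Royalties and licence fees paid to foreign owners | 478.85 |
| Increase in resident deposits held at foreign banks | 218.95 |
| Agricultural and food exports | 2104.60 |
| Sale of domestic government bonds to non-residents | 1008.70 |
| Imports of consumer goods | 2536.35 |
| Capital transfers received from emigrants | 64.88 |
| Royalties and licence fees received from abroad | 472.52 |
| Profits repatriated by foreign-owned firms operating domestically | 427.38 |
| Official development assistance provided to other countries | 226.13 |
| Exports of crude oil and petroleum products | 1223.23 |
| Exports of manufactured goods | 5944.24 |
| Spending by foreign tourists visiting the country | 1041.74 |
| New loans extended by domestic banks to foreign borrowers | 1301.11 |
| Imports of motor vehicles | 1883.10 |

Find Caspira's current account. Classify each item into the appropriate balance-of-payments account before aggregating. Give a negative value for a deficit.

5234.52

Goods: -1883.10 + 2104.60 - 2536.35 + 5944.24 + 1223.23 = 4852.62
Services: -478.85 + 1041.74 + 472.52 = 1035.41
Primary income: -427.38
Secondary income: -226.13
Current account = 4852.62 + 1035.41 + (-427.38) + (-226.13) = 5234.52
(Excluded from the current account — financial account: increase in resident deposits held at foreign banks 218.95, sale of domestic government bonds to non-residents 1008.70, new loans extended by domestic banks to foreign borrowers 1301.11; capital account: capital transfers received from emigrants 64.88.)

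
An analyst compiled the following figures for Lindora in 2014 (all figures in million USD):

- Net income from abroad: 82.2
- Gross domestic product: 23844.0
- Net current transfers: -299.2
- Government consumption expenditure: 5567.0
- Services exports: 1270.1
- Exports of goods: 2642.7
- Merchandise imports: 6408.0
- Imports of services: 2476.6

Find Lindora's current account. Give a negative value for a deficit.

-5188.8

Goods balance = 2642.7 - 6408.0 = -3765.3
Services balance = 1270.1 - 2476.6 = -1206.5
Trade balance (goods + services) = -3765.3 + (-1206.5) = -4971.8
Net primary income = 82.2
Net secondary income = -299.2
Current account = -4971.8 + 82.2 + (-299.2) = -5188.8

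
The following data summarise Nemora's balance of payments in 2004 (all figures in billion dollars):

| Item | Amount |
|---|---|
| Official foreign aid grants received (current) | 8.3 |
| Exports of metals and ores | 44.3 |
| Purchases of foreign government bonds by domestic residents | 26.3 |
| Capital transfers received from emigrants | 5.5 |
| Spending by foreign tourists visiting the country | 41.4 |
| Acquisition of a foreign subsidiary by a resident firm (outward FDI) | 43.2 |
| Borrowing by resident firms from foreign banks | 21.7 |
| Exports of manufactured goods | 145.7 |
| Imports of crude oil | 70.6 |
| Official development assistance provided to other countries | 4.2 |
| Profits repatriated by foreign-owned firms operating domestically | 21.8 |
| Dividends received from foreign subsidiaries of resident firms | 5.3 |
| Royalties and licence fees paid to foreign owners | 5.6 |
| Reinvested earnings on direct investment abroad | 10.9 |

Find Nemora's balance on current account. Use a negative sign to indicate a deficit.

Goods: 145.7 + 44.3 - 70.6 = 119.4
Services: 41.4 - 5.6 = 35.8
Primary income: 10.9 + 5.3 - 21.8 = -5.6
Secondary income: 8.3 - 4.2 = 4.1
Current account = 119.4 + 35.8 + (-5.6) + 4.1 = 153.7
(Excluded from the current account — financial account: purchases of foreign government bonds by domestic residents 26.3, acquisition of a foreign subsidiary by a resident firm (outward FDI) 43.2, borrowing by resident firms from foreign banks 21.7; capital account: capital transfers received from emigrants 5.5.)

153.7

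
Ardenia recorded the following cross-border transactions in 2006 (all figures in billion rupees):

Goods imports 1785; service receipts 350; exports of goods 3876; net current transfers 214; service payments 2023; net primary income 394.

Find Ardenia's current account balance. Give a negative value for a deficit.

Goods balance = 3876 - 1785 = 2091
Services balance = 350 - 2023 = -1673
Trade balance (goods + services) = 2091 + (-1673) = 418
Net primary income = 394
Net secondary income = 214
Current account = 418 + 394 + 214 = 1026

1026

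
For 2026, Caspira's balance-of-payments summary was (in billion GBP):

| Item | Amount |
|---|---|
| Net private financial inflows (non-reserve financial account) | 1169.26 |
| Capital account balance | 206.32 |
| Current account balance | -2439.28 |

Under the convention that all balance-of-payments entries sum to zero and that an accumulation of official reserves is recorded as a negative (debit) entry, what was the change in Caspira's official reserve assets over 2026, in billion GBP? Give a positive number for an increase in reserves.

Official reserve transactions balance = -((-2439.28) + 206.32 + 1169.26) = 1063.70
An accumulation of reserves is recorded as a debit (negative entry), so the change in the stock of reserves is the negative of that balance.
Change in official reserves = -(1063.70) = -1063.70

-1063.70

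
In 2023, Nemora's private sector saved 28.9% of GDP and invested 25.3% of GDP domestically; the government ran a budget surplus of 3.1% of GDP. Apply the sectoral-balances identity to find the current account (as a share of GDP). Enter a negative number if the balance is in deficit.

6.7

By the sectoral-balances identity, CA = (S_private - I) + (T - G).
Private balance = 28.9 - 25.3 = 3.6
Government balance (T - G) = 3.1
CA = 3.6 + 3.1 = 6.7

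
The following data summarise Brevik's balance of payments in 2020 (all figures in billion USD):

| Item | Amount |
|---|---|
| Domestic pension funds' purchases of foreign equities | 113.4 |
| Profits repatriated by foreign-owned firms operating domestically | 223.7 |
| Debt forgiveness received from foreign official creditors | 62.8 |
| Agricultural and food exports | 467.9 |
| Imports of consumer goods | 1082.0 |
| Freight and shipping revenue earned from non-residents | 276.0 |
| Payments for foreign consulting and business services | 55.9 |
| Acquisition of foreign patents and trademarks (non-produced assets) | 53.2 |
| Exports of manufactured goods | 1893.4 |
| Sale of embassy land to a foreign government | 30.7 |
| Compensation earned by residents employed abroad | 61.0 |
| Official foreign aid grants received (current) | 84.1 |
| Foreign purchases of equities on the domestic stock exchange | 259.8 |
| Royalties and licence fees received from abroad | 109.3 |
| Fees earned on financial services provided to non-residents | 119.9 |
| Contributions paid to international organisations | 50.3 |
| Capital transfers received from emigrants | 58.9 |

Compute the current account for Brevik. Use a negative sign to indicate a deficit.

Goods: -1082.0 + 467.9 + 1893.4 = 1279.3
Services: 109.3 + 119.9 - 55.9 + 276.0 = 449.3
Primary income: 61.0 - 223.7 = -162.7
Secondary income: 84.1 - 50.3 = 33.8
Current account = 1279.3 + 449.3 + (-162.7) + 33.8 = 1599.7
(Excluded from the current account — financial account: domestic pension funds' purchases of foreign equities 113.4, foreign purchases of equities on the domestic stock exchange 259.8; capital account: debt forgiveness received from foreign official creditors 62.8, acquisition of foreign patents and trademarks (non-produced assets) 53.2, sale of embassy land to a foreign government 30.7, capital transfers received from emigrants 58.9.)

1599.7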